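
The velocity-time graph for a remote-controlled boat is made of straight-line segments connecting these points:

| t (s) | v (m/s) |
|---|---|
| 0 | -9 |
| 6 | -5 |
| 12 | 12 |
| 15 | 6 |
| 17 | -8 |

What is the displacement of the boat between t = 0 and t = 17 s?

4 m

Net displacement equals the area under the velocity-time graph (areas below the axis count negative).
0–6 s: ½(-9 + -5)(6) = -42 m
6–12 s: ½(-5 + 12)(6) = 21 m
12–15 s: ½(12 + 6)(3) = 27 m
15–17 s: ½(6 + -8)(2) = -2 m
Net displacement = 4 m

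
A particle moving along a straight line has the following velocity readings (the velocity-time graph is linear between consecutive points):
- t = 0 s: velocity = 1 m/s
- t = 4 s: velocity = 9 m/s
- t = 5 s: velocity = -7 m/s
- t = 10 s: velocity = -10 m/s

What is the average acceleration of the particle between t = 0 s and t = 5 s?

Average acceleration = Δv/Δt = (-7 − 1)/(5 − 0) = -1.6 m/s².

-1.6 m/s²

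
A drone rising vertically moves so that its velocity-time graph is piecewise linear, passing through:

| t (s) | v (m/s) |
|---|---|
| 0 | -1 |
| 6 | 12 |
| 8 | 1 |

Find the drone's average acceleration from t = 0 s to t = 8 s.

0.25 m/s²

Average acceleration = Δv/Δt = (1 − -1)/(8 − 0) = 0.25 m/s².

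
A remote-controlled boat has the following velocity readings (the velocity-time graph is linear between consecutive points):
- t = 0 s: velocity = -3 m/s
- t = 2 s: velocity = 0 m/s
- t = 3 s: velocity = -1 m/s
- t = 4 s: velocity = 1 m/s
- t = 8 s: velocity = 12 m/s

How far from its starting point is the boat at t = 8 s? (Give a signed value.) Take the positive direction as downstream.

Net displacement equals the area under the velocity-time graph (areas below the axis count negative).
0–2 s: ½(-3 + 0)(2) = -3 m
2–3 s: ½(0 + -1)(1) = -0.5 m
3–4 s: ½(-1 + 1)(1) = 0 m
4–8 s: ½(1 + 12)(4) = 26 m
Net displacement = 22.5 m

22.5 m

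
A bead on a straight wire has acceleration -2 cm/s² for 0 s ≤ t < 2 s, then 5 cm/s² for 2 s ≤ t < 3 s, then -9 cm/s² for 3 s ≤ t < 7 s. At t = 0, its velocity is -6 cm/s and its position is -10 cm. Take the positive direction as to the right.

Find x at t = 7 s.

-125.5 cm

On each constant-a segment, Δv = aΔt and Δx = v₀Δt + ½aΔt²; chain segment to segment.
0–2 s: v starts -6 cm/s; Δx = -6·2 + ½·-2·2² = -16 cm; v ends -10 cm/s.
2–3 s: v starts -10 cm/s; Δx = -10·1 + ½·5·1² = -7.5 cm; v ends -5 cm/s.
3–7 s: v starts -5 cm/s; Δx = -5·4 + ½·-9·4² = -92 cm; v ends -41 cm/s.
x(7) = -10 + Σ Δx = -125.5 cm.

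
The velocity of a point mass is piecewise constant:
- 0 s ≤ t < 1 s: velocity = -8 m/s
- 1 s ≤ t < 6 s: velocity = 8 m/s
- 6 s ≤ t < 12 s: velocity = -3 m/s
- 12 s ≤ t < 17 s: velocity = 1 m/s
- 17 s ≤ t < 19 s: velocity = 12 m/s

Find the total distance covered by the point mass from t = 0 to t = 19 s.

95 m

Distance (not displacement) is the total path length: add the absolute areas under v-t.
0–1 s: |-8| × 1 = 8 m
1–6 s: |8| × 5 = 40 m
6–12 s: |-3| × 6 = 18 m
12–17 s: |1| × 5 = 5 m
17–19 s: |12| × 2 = 24 m
Total distance = 95 m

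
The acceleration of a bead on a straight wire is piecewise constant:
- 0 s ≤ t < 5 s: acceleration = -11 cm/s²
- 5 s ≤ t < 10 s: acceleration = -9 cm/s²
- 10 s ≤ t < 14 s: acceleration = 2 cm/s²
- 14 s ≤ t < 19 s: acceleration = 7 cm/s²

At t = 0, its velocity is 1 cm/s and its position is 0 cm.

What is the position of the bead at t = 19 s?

On each constant-a segment, Δv = aΔt and Δx = v₀Δt + ½aΔt²; chain segment to segment.
0–5 s: v starts 1 cm/s; Δx = 1·5 + ½·-11·5² = -132.5 cm; v ends -54 cm/s.
5–10 s: v starts -54 cm/s; Δx = -54·5 + ½·-9·5² = -382.5 cm; v ends -99 cm/s.
10–14 s: v starts -99 cm/s; Δx = -99·4 + ½·2·4² = -380 cm; v ends -91 cm/s.
14–19 s: v starts -91 cm/s; Δx = -91·5 + ½·7·5² = -367.5 cm; v ends -56 cm/s.
x(19) = 0 + Σ Δx = -1262.5 cm.

-1262.5 cm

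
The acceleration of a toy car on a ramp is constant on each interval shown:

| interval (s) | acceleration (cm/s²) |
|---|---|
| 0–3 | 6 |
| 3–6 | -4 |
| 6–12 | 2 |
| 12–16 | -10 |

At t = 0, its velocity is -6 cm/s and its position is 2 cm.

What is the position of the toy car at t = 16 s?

33 cm

On each constant-a segment, Δv = aΔt and Δx = v₀Δt + ½aΔt²; chain segment to segment.
0–3 s: v starts -6 cm/s; Δx = -6·3 + ½·6·3² = 9 cm; v ends 12 cm/s.
3–6 s: v starts 12 cm/s; Δx = 12·3 + ½·-4·3² = 18 cm; v ends 0 cm/s.
6–12 s: v starts 0 cm/s; Δx = 0·6 + ½·2·6² = 36 cm; v ends 12 cm/s.
12–16 s: v starts 12 cm/s; Δx = 12·4 + ½·-10·4² = -32 cm; v ends -28 cm/s.
x(16) = 2 + Σ Δx = 33 cm.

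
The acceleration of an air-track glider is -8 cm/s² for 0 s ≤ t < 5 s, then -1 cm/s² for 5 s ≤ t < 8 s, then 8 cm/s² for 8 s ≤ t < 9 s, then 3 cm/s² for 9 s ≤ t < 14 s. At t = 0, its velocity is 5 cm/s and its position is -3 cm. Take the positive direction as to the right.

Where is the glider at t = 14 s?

On each constant-a segment, Δv = aΔt and Δx = v₀Δt + ½aΔt²; chain segment to segment.
0–5 s: v starts 5 cm/s; Δx = 5·5 + ½·-8·5² = -75 cm; v ends -35 cm/s.
5–8 s: v starts -35 cm/s; Δx = -35·3 + ½·-1·3² = -109.5 cm; v ends -38 cm/s.
8–9 s: v starts -38 cm/s; Δx = -38·1 + ½·8·1² = -34 cm; v ends -30 cm/s.
9–14 s: v starts -30 cm/s; Δx = -30·5 + ½·3·5² = -112.5 cm; v ends -15 cm/s.
x(14) = -3 + Σ Δx = -334 cm.

-334 cm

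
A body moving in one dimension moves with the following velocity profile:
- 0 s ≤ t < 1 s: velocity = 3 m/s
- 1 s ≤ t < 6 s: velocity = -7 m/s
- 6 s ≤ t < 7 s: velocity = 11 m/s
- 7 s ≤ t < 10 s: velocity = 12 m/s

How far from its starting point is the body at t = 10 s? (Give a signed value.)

Net displacement equals the area under the velocity-time graph (areas below the axis count negative).
0–1 s: 3 × 1 = 3 m
1–6 s: -7 × 5 = -35 m
6–7 s: 11 × 1 = 11 m
7–10 s: 12 × 3 = 36 m
Net displacement = 15 m

15 m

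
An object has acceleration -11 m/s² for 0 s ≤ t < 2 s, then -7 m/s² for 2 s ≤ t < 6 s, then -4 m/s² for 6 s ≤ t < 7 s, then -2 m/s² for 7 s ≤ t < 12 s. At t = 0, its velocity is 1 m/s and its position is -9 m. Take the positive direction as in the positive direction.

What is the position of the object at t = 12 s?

-510 m

On each constant-a segment, Δv = aΔt and Δx = v₀Δt + ½aΔt²; chain segment to segment.
0–2 s: v starts 1 m/s; Δx = 1·2 + ½·-11·2² = -20 m; v ends -21 m/s.
2–6 s: v starts -21 m/s; Δx = -21·4 + ½·-7·4² = -140 m; v ends -49 m/s.
6–7 s: v starts -49 m/s; Δx = -49·1 + ½·-4·1² = -51 m; v ends -53 m/s.
7–12 s: v starts -53 m/s; Δx = -53·5 + ½·-2·5² = -290 m; v ends -63 m/s.
x(12) = -9 + Σ Δx = -510 m.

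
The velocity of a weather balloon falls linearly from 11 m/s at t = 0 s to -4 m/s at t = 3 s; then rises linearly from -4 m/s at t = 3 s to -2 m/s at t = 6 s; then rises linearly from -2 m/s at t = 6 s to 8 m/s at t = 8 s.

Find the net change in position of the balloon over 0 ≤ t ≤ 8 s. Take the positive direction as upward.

Displacement is the signed area under the v-t curve.
0–3 s: ½(11 + -4)(3) = 10.5 m
3–6 s: ½(-4 + -2)(3) = -9 m
6–8 s: ½(-2 + 8)(2) = 6 m
Net displacement = 7.5 m

7.5 m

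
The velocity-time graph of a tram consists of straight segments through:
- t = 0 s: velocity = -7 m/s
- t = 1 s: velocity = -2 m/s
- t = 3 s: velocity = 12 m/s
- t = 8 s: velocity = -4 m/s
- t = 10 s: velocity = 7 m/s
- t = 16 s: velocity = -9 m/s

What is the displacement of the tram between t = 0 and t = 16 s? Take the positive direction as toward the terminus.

Net displacement equals the area under the velocity-time graph (areas below the axis count negative).
0–1 s: ½(-7 + -2)(1) = -4.5 m
1–3 s: ½(-2 + 12)(2) = 10 m
3–8 s: ½(12 + -4)(5) = 20 m
8–10 s: ½(-4 + 7)(2) = 3 m
10–16 s: ½(7 + -9)(6) = -6 m
Net displacement = 22.5 m

22.5 m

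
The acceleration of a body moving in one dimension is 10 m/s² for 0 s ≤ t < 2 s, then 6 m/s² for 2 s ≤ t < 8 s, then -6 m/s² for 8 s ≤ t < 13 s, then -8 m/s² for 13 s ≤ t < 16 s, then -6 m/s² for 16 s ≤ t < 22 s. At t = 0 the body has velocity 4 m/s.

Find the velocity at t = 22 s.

-30 m/s

Δv equals the area under the a-t graph; then v = v₀ + Δv.
0–2 s: 10 × 2 = 20 m/s
2–8 s: 6 × 6 = 36 m/s
8–13 s: -6 × 5 = -30 m/s
13–16 s: -8 × 3 = -24 m/s
16–22 s: -6 × 6 = -36 m/s
Δv = -34 m/s, so v(22) = 4 + (-34) = -30 m/s.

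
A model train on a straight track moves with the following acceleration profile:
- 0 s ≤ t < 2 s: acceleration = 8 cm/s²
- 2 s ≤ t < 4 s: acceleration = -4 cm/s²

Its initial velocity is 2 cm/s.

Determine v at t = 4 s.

Δv equals the area under the a-t graph; then v = v₀ + Δv.
0–2 s: 8 × 2 = 16 cm/s
2–4 s: -4 × 2 = -8 cm/s
Δv = 8 cm/s, so v(4) = 2 + (8) = 10 cm/s.

10 cm/s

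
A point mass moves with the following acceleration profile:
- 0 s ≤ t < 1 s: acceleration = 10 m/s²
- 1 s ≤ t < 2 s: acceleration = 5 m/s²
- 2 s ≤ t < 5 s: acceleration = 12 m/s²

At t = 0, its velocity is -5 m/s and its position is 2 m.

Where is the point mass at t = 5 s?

93.5 m

On each constant-a segment, Δv = aΔt and Δx = v₀Δt + ½aΔt²; chain segment to segment.
0–1 s: v starts -5 m/s; Δx = -5·1 + ½·10·1² = 0 m; v ends 5 m/s.
1–2 s: v starts 5 m/s; Δx = 5·1 + ½·5·1² = 7.5 m; v ends 10 m/s.
2–5 s: v starts 10 m/s; Δx = 10·3 + ½·12·3² = 84 m; v ends 46 m/s.
x(5) = 2 + Σ Δx = 93.5 m.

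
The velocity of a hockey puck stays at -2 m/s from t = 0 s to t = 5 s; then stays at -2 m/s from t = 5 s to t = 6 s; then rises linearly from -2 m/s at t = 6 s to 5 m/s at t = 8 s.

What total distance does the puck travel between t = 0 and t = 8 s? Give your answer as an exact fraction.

113/7 m

Distance (not displacement) is the total path length: add the absolute areas under v-t.
0–5 s: |-2| × 5 = 10 m
5–6 s: |-2| × 1 = 2 m
6–8 s: v = 0 at t = 46/7 s; triangle areas 4/7 + 25/7 = 29/7 m
Total distance = 113/7 m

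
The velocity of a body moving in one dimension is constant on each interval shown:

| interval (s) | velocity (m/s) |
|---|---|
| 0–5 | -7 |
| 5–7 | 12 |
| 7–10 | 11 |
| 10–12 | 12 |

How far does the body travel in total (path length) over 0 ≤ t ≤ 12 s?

116 m

Distance (not displacement) is the total path length: add the absolute areas under v-t.
0–5 s: |-7| × 5 = 35 m
5–7 s: |12| × 2 = 24 m
7–10 s: |11| × 3 = 33 m
10–12 s: |12| × 2 = 24 m
Total distance = 116 m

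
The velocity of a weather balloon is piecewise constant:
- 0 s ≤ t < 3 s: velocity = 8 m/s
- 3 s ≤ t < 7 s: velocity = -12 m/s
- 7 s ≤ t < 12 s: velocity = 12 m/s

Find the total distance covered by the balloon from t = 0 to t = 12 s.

Total distance travelled is ∫|v| dt — sum the magnitudes of each area piece.
0–3 s: |8| × 3 = 24 m
3–7 s: |-12| × 4 = 48 m
7–12 s: |12| × 5 = 60 m
Total distance = 132 m

132 m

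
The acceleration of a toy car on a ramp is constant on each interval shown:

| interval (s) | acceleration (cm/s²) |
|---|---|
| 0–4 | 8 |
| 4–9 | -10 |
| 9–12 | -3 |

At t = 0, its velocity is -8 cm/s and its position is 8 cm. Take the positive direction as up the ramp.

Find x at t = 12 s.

-56.5 cm

On each constant-a segment, Δv = aΔt and Δx = v₀Δt + ½aΔt²; chain segment to segment.
0–4 s: v starts -8 cm/s; Δx = -8·4 + ½·8·4² = 32 cm; v ends 24 cm/s.
4–9 s: v starts 24 cm/s; Δx = 24·5 + ½·-10·5² = -5 cm; v ends -26 cm/s.
9–12 s: v starts -26 cm/s; Δx = -26·3 + ½·-3·3² = -91.5 cm; v ends -35 cm/s.
x(12) = 8 + Σ Δx = -56.5 cm.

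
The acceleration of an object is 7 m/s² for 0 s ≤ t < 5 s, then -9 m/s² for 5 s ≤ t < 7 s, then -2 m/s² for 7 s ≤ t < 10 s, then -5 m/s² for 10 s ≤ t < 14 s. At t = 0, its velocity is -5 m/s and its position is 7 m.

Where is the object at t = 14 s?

On each constant-a segment, Δv = aΔt and Δx = v₀Δt + ½aΔt²; chain segment to segment.
0–5 s: v starts -5 m/s; Δx = -5·5 + ½·7·5² = 62.5 m; v ends 30 m/s.
5–7 s: v starts 30 m/s; Δx = 30·2 + ½·-9·2² = 42 m; v ends 12 m/s.
7–10 s: v starts 12 m/s; Δx = 12·3 + ½·-2·3² = 27 m; v ends 6 m/s.
10–14 s: v starts 6 m/s; Δx = 6·4 + ½·-5·4² = -16 m; v ends -14 m/s.
x(14) = 7 + Σ Δx = 122.5 m.

122.5 m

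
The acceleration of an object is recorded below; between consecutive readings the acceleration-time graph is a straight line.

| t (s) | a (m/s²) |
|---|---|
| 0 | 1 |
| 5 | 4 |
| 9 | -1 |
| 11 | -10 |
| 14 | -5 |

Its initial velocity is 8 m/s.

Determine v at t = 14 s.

-7 m/s

Δv equals the area under the a-t graph; then v = v₀ + Δv.
0–5 s: ½(1 + 4)(5) = 12.5 m/s
5–9 s: ½(4 + -1)(4) = 6 m/s
9–11 s: ½(-1 + -10)(2) = -11 m/s
11–14 s: ½(-10 + -5)(3) = -22.5 m/s
Δv = -15 m/s, so v(14) = 8 + (-15) = -7 m/s.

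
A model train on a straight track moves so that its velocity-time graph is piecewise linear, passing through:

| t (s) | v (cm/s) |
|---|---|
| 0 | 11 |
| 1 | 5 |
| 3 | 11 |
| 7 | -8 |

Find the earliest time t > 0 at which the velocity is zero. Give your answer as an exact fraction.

t = 101/19 s

v changes sign on 3–7 s (from 11 to -8); the graph is linear there, so v = 0 at t = 3 + (-11)·(7 − 3)/(-8 − 11) = 101/19 s.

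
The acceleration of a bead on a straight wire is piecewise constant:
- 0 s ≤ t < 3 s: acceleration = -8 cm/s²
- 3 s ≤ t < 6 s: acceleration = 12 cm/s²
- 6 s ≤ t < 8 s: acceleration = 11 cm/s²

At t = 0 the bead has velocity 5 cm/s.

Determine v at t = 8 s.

39 cm/s

Δv equals the area under the a-t graph; then v = v₀ + Δv.
0–3 s: -8 × 3 = -24 cm/s
3–6 s: 12 × 3 = 36 cm/s
6–8 s: 11 × 2 = 22 cm/s
Δv = 34 cm/s, so v(8) = 5 + (34) = 39 cm/s.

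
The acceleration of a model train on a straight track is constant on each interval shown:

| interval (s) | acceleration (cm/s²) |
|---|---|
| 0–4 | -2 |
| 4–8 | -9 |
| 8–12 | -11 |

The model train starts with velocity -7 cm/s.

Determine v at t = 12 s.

-95 cm/s

Δv equals the area under the a-t graph; then v = v₀ + Δv.
0–4 s: -2 × 4 = -8 cm/s
4–8 s: -9 × 4 = -36 cm/s
8–12 s: -11 × 4 = -44 cm/s
Δv = -88 cm/s, so v(12) = -7 + (-88) = -95 cm/s.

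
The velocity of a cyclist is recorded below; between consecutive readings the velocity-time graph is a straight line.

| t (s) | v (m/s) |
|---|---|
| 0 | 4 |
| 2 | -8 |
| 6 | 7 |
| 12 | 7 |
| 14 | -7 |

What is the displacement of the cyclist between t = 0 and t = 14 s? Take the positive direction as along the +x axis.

Displacement is the signed area under the v-t curve.
0–2 s: ½(4 + -8)(2) = -4 m
2–6 s: ½(-8 + 7)(4) = -2 m
6–12 s: 7 × 6 = 42 m
12–14 s: ½(7 + -7)(2) = 0 m
Net displacement = 36 m

36 m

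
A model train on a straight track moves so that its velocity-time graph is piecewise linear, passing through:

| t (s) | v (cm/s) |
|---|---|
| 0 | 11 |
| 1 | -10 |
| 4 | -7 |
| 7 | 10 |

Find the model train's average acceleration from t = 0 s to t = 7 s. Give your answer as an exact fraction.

-1/7 cm/s²

Average acceleration = Δv/Δt = (10 − 11)/(7 − 0) = -1/7 cm/s².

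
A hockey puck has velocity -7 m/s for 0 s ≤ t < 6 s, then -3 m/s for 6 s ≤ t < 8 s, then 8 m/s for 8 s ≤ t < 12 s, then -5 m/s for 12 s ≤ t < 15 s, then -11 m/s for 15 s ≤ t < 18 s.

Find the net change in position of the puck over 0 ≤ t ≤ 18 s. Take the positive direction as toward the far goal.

Net displacement equals the area under the velocity-time graph (areas below the axis count negative).
0–6 s: -7 × 6 = -42 m
6–8 s: -3 × 2 = -6 m
8–12 s: 8 × 4 = 32 m
12–15 s: -5 × 3 = -15 m
15–18 s: -11 × 3 = -33 m
Net displacement = -64 m

-64 m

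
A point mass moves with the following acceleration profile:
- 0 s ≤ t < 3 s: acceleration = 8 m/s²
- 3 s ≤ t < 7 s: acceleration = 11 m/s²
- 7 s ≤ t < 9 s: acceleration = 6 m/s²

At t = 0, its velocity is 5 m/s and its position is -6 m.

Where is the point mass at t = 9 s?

407 m

On each constant-a segment, Δv = aΔt and Δx = v₀Δt + ½aΔt²; chain segment to segment.
0–3 s: v starts 5 m/s; Δx = 5·3 + ½·8·3² = 51 m; v ends 29 m/s.
3–7 s: v starts 29 m/s; Δx = 29·4 + ½·11·4² = 204 m; v ends 73 m/s.
7–9 s: v starts 73 m/s; Δx = 73·2 + ½·6·2² = 158 m; v ends 85 m/s.
x(9) = -6 + Σ Δx = 407 m.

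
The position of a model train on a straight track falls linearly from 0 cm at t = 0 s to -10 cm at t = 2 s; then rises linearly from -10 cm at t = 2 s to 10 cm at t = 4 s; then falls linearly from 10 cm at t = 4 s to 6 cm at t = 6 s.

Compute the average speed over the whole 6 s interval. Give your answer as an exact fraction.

17/3 cm/s

Average speed = (total path length)/(elapsed time); on a piecewise-linear x-t graph the path length is Σ|Δx|.
0–2 s: |Δx| = |-10 − 0| = 10 cm
2–4 s: |Δx| = |10 − -10| = 20 cm
4–6 s: |Δx| = |6 − 10| = 4 cm
Total path = 34 cm; average speed = 34/6 = 17/3 cm/s.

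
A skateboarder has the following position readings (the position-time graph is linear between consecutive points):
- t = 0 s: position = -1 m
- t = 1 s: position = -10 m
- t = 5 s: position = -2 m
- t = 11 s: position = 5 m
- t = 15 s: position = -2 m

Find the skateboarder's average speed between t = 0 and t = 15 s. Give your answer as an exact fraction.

31/15 m/s

Average speed = (total path length)/(elapsed time); on a piecewise-linear x-t graph the path length is Σ|Δx|.
0–1 s: |Δx| = |-10 − -1| = 9 m
1–5 s: |Δx| = |-2 − -10| = 8 m
5–11 s: |Δx| = |5 − -2| = 7 m
11–15 s: |Δx| = |-2 − 5| = 7 m
Total path = 31 m; average speed = 31/15 = 31/15 m/s.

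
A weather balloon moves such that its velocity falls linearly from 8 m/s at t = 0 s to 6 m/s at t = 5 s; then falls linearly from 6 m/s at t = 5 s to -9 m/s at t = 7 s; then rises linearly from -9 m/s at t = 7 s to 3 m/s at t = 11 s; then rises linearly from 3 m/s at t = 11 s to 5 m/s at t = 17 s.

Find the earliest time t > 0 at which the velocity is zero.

t = 5.8 s

v changes sign on 5–7 s (from 6 to -9); the graph is linear there, so v = 0 at t = 5 + (-6)·(7 − 5)/(-9 − 6) = 5.8 s.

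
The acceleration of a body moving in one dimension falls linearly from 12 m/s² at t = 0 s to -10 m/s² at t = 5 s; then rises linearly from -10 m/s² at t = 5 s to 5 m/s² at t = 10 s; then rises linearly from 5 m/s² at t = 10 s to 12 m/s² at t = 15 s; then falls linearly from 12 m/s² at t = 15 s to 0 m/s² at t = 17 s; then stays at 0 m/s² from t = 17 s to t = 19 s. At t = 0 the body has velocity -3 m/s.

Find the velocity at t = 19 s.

44 m/s

Δv equals the area under the a-t graph; then v = v₀ + Δv.
0–5 s: ½(12 + -10)(5) = 5 m/s
5–10 s: ½(-10 + 5)(5) = -12.5 m/s
10–15 s: ½(5 + 12)(5) = 42.5 m/s
15–17 s: ½(12 + 0)(2) = 12 m/s
17–19 s: 0 × 2 = 0 m/s
Δv = 47 m/s, so v(19) = -3 + (47) = 44 m/s.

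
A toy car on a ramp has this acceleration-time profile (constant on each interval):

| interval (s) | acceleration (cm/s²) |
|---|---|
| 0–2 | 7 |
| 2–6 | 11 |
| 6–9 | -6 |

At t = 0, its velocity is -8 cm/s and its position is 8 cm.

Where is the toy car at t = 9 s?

241 cm

On each constant-a segment, Δv = aΔt and Δx = v₀Δt + ½aΔt²; chain segment to segment.
0–2 s: v starts -8 cm/s; Δx = -8·2 + ½·7·2² = -2 cm; v ends 6 cm/s.
2–6 s: v starts 6 cm/s; Δx = 6·4 + ½·11·4² = 112 cm; v ends 50 cm/s.
6–9 s: v starts 50 cm/s; Δx = 50·3 + ½·-6·3² = 123 cm; v ends 32 cm/s.
x(9) = 8 + Σ Δx = 241 cm.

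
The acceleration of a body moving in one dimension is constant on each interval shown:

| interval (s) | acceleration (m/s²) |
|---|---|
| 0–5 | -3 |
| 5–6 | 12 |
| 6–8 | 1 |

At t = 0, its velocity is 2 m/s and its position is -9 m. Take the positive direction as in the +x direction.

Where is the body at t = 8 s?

On each constant-a segment, Δv = aΔt and Δx = v₀Δt + ½aΔt²; chain segment to segment.
0–5 s: v starts 2 m/s; Δx = 2·5 + ½·-3·5² = -27.5 m; v ends -13 m/s.
5–6 s: v starts -13 m/s; Δx = -13·1 + ½·12·1² = -7 m; v ends -1 m/s.
6–8 s: v starts -1 m/s; Δx = -1·2 + ½·1·2² = 0 m; v ends 1 m/s.
x(8) = -9 + Σ Δx = -43.5 m.

-43.5 m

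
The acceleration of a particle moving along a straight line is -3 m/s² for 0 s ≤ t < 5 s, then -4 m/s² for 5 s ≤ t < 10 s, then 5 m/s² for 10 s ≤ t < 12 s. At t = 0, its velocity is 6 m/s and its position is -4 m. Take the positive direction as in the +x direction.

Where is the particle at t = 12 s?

On each constant-a segment, Δv = aΔt and Δx = v₀Δt + ½aΔt²; chain segment to segment.
0–5 s: v starts 6 m/s; Δx = 6·5 + ½·-3·5² = -7.5 m; v ends -9 m/s.
5–10 s: v starts -9 m/s; Δx = -9·5 + ½·-4·5² = -95 m; v ends -29 m/s.
10–12 s: v starts -29 m/s; Δx = -29·2 + ½·5·2² = -48 m; v ends -19 m/s.
x(12) = -4 + Σ Δx = -154.5 m.

-154.5 m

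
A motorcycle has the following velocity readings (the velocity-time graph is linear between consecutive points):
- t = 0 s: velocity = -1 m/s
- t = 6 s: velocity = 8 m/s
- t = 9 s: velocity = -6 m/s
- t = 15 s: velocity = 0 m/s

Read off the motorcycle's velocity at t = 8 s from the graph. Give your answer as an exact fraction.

-4/3 m/s

On 6–9 s the graph is linear from 8 to -6 m/s: v(8) = 8 + (-6 − 8)·(8 − 6)/(9 − 6) = -4/3 m/s.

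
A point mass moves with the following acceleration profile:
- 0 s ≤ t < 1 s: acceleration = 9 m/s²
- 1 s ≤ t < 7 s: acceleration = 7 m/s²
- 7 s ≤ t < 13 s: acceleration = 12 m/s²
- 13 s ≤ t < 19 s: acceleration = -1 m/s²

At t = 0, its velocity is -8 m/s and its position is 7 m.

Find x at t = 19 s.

1281.5 m

On each constant-a segment, Δv = aΔt and Δx = v₀Δt + ½aΔt²; chain segment to segment.
0–1 s: v starts -8 m/s; Δx = -8·1 + ½·9·1² = -3.5 m; v ends 1 m/s.
1–7 s: v starts 1 m/s; Δx = 1·6 + ½·7·6² = 132 m; v ends 43 m/s.
7–13 s: v starts 43 m/s; Δx = 43·6 + ½·12·6² = 474 m; v ends 115 m/s.
13–19 s: v starts 115 m/s; Δx = 115·6 + ½·-1·6² = 672 m; v ends 109 m/s.
x(19) = 7 + Σ Δx = 1281.5 m.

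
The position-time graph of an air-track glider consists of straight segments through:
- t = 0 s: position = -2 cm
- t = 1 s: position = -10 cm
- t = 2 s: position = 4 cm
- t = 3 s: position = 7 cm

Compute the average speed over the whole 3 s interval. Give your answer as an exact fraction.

Average speed = (total path length)/(elapsed time); on a piecewise-linear x-t graph the path length is Σ|Δx|.
0–1 s: |Δx| = |-10 − -2| = 8 cm
1–2 s: |Δx| = |4 − -10| = 14 cm
2–3 s: |Δx| = |7 − 4| = 3 cm
Total path = 25 cm; average speed = 25/3 = 25/3 cm/s.

25/3 cm/s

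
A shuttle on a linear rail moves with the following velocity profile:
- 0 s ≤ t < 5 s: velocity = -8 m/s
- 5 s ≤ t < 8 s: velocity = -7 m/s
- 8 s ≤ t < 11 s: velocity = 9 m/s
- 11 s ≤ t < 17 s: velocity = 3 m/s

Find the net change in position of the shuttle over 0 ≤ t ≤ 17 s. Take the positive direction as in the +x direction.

-16 m

Net displacement equals the area under the velocity-time graph (areas below the axis count negative).
0–5 s: -8 × 5 = -40 m
5–8 s: -7 × 3 = -21 m
8–11 s: 9 × 3 = 27 m
11–17 s: 3 × 6 = 18 m
Net displacement = -16 m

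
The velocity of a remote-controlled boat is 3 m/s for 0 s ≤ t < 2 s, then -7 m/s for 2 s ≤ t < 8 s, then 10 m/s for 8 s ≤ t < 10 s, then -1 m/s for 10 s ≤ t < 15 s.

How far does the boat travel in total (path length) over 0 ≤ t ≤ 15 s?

73 m

Total distance travelled is ∫|v| dt — sum the magnitudes of each area piece.
0–2 s: |3| × 2 = 6 m
2–8 s: |-7| × 6 = 42 m
8–10 s: |10| × 2 = 20 m
10–15 s: |-1| × 5 = 5 m
Total distance = 73 m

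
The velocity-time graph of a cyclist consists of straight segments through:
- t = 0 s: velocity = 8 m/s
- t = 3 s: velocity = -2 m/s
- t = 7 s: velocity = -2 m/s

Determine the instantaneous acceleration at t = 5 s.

Acceleration is the slope of the v-t graph on 3–7 s: (-2 − -2)/(7 − 3) = 0 m/s².

0 m/s²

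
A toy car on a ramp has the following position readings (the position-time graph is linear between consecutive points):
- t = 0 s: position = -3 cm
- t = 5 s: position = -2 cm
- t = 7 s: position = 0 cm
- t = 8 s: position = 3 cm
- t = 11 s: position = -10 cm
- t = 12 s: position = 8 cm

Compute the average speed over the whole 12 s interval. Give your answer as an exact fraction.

37/12 cm/s

Average speed = (total path length)/(elapsed time); on a piecewise-linear x-t graph the path length is Σ|Δx|.
0–5 s: |Δx| = |-2 − -3| = 1 cm
5–7 s: |Δx| = |0 − -2| = 2 cm
7–8 s: |Δx| = |3 − 0| = 3 cm
8–11 s: |Δx| = |-10 − 3| = 13 cm
11–12 s: |Δx| = |8 − -10| = 18 cm
Total path = 37 cm; average speed = 37/12 = 37/12 cm/s.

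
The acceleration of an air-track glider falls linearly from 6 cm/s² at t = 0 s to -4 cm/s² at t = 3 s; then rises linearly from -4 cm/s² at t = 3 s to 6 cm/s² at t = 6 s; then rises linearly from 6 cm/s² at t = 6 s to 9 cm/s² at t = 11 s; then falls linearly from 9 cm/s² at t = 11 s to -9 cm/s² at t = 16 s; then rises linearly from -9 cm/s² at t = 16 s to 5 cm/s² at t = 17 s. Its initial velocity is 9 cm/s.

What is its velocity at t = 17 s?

Δv equals the area under the a-t graph; then v = v₀ + Δv.
0–3 s: ½(6 + -4)(3) = 3 cm/s
3–6 s: ½(-4 + 6)(3) = 3 cm/s
6–11 s: ½(6 + 9)(5) = 37.5 cm/s
11–16 s: ½(9 + -9)(5) = 0 cm/s
16–17 s: ½(-9 + 5)(1) = -2 cm/s
Δv = 41.5 cm/s, so v(17) = 9 + (41.5) = 50.5 cm/s.

50.5 cm/s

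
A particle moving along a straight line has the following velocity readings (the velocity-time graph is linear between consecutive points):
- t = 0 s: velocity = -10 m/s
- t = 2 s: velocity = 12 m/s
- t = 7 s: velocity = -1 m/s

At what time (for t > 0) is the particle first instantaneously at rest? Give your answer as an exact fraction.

v changes sign on 0–2 s (from -10 to 12); the graph is linear there, so v = 0 at t = 0 + (10)·(2 − 0)/(12 − -10) = 10/11 s.

t = 10/11 s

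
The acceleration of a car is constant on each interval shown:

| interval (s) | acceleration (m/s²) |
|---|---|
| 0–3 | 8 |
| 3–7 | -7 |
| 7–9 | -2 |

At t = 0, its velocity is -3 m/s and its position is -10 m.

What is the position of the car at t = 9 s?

27 m

On each constant-a segment, Δv = aΔt and Δx = v₀Δt + ½aΔt²; chain segment to segment.
0–3 s: v starts -3 m/s; Δx = -3·3 + ½·8·3² = 27 m; v ends 21 m/s.
3–7 s: v starts 21 m/s; Δx = 21·4 + ½·-7·4² = 28 m; v ends -7 m/s.
7–9 s: v starts -7 m/s; Δx = -7·2 + ½·-2·2² = -18 m; v ends -11 m/s.
x(9) = -10 + Σ Δx = 27 m.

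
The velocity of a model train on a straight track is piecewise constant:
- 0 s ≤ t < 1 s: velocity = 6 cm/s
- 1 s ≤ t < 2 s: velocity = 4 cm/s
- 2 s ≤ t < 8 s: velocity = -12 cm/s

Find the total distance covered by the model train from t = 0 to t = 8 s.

82 cm

Distance (not displacement) is the total path length: add the absolute areas under v-t.
0–1 s: |6| × 1 = 6 cm
1–2 s: |4| × 1 = 4 cm
2–8 s: |-12| × 6 = 72 cm
Total distance = 82 cm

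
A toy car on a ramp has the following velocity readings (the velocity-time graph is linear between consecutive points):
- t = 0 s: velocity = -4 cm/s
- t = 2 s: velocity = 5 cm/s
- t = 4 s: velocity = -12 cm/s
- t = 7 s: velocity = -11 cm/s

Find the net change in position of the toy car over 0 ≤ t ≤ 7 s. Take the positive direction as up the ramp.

-40.5 cm

Net displacement equals the area under the velocity-time graph (areas below the axis count negative).
0–2 s: ½(-4 + 5)(2) = 1 cm
2–4 s: ½(5 + -12)(2) = -7 cm
4–7 s: ½(-12 + -11)(3) = -34.5 cm
Net displacement = -40.5 cm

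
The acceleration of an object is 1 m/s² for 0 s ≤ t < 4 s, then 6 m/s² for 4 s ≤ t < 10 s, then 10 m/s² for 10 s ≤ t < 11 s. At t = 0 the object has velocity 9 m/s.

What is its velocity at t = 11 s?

Δv equals the area under the a-t graph; then v = v₀ + Δv.
0–4 s: 1 × 4 = 4 m/s
4–10 s: 6 × 6 = 36 m/s
10–11 s: 10 × 1 = 10 m/s
Δv = 50 m/s, so v(11) = 9 + (50) = 59 m/s.

59 m/s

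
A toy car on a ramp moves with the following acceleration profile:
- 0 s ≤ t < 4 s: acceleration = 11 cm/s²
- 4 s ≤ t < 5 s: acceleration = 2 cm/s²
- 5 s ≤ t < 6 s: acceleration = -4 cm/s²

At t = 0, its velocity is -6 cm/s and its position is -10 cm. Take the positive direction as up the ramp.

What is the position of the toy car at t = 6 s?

131 cm

On each constant-a segment, Δv = aΔt and Δx = v₀Δt + ½aΔt²; chain segment to segment.
0–4 s: v starts -6 cm/s; Δx = -6·4 + ½·11·4² = 64 cm; v ends 38 cm/s.
4–5 s: v starts 38 cm/s; Δx = 38·1 + ½·2·1² = 39 cm; v ends 40 cm/s.
5–6 s: v starts 40 cm/s; Δx = 40·1 + ½·-4·1² = 38 cm; v ends 36 cm/s.
x(6) = -10 + Σ Δx = 131 cm.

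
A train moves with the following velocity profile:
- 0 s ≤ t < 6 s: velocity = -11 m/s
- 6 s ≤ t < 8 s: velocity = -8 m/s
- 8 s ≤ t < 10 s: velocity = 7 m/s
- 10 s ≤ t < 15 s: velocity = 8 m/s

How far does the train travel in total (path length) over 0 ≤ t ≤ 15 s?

136 m

Total distance travelled is ∫|v| dt — sum the magnitudes of each area piece.
0–6 s: |-11| × 6 = 66 m
6–8 s: |-8| × 2 = 16 m
8–10 s: |7| × 2 = 14 m
10–15 s: |8| × 5 = 40 m
Total distance = 136 m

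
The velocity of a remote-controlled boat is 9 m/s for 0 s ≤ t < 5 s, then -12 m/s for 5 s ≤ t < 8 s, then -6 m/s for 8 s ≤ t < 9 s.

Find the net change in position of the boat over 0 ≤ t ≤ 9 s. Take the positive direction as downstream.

3 m

Displacement is the signed area under the v-t curve.
0–5 s: 9 × 5 = 45 m
5–8 s: -12 × 3 = -36 m
8–9 s: -6 × 1 = -6 m
Net displacement = 3 m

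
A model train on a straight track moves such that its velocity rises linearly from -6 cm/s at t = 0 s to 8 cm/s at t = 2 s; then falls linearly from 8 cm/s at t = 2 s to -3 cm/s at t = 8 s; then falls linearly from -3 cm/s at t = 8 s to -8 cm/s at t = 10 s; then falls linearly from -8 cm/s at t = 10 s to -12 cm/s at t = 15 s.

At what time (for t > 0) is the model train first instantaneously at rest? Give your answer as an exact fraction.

t = 6/7 s

v changes sign on 0–2 s (from -6 to 8); the graph is linear there, so v = 0 at t = 0 + (6)·(2 − 0)/(8 − -6) = 6/7 s.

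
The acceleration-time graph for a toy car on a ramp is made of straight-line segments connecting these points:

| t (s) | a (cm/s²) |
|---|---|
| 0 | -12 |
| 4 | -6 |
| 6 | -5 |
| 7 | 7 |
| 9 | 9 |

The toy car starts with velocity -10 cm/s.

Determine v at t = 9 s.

-40 cm/s

Δv equals the area under the a-t graph; then v = v₀ + Δv.
0–4 s: ½(-12 + -6)(4) = -36 cm/s
4–6 s: ½(-6 + -5)(2) = -11 cm/s
6–7 s: ½(-5 + 7)(1) = 1 cm/s
7–9 s: ½(7 + 9)(2) = 16 cm/s
Δv = -30 cm/s, so v(9) = -10 + (-30) = -40 cm/s.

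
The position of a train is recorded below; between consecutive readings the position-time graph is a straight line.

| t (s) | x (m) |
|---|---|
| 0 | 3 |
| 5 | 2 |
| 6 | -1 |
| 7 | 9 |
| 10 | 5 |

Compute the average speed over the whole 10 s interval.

Average speed = (total path length)/(elapsed time); on a piecewise-linear x-t graph the path length is Σ|Δx|.
0–5 s: |Δx| = |2 − 3| = 1 m
5–6 s: |Δx| = |-1 − 2| = 3 m
6–7 s: |Δx| = |9 − -1| = 10 m
7–10 s: |Δx| = |5 − 9| = 4 m
Total path = 18 m; average speed = 18/10 = 1.8 m/s.

1.8 m/s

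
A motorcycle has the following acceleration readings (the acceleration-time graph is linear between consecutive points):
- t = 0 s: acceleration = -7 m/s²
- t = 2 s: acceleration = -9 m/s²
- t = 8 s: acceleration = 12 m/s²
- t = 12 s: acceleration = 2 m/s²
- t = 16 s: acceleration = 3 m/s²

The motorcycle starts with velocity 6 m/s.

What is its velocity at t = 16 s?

37 m/s

Δv equals the area under the a-t graph; then v = v₀ + Δv.
0–2 s: ½(-7 + -9)(2) = -16 m/s
2–8 s: ½(-9 + 12)(6) = 9 m/s
8–12 s: ½(12 + 2)(4) = 28 m/s
12–16 s: ½(2 + 3)(4) = 10 m/s
Δv = 31 m/s, so v(16) = 6 + (31) = 37 m/s.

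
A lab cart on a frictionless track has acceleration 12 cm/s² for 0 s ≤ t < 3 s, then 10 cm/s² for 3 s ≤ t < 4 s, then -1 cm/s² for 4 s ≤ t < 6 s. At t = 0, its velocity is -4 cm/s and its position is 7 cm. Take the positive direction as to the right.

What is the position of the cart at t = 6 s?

On each constant-a segment, Δv = aΔt and Δx = v₀Δt + ½aΔt²; chain segment to segment.
0–3 s: v starts -4 cm/s; Δx = -4·3 + ½·12·3² = 42 cm; v ends 32 cm/s.
3–4 s: v starts 32 cm/s; Δx = 32·1 + ½·10·1² = 37 cm; v ends 42 cm/s.
4–6 s: v starts 42 cm/s; Δx = 42·2 + ½·-1·2² = 82 cm; v ends 40 cm/s.
x(6) = 7 + Σ Δx = 168 cm.

168 cm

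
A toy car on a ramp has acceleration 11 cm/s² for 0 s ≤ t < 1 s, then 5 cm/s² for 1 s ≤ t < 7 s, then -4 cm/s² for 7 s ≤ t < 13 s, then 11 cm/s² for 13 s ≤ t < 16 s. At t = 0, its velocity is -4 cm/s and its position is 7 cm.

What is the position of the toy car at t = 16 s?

379 cm

On each constant-a segment, Δv = aΔt and Δx = v₀Δt + ½aΔt²; chain segment to segment.
0–1 s: v starts -4 cm/s; Δx = -4·1 + ½·11·1² = 1.5 cm; v ends 7 cm/s.
1–7 s: v starts 7 cm/s; Δx = 7·6 + ½·5·6² = 132 cm; v ends 37 cm/s.
7–13 s: v starts 37 cm/s; Δx = 37·6 + ½·-4·6² = 150 cm; v ends 13 cm/s.
13–16 s: v starts 13 cm/s; Δx = 13·3 + ½·11·3² = 88.5 cm; v ends 46 cm/s.
x(16) = 7 + Σ Δx = 379 cm.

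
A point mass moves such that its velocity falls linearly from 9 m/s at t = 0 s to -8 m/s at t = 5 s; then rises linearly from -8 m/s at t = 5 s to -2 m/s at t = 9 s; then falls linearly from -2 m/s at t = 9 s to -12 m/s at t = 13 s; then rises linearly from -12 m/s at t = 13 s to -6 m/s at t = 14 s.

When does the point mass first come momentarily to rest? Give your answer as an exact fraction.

t = 45/17 s

v changes sign on 0–5 s (from 9 to -8); the graph is linear there, so v = 0 at t = 0 + (-9)·(5 − 0)/(-8 − 9) = 45/17 s.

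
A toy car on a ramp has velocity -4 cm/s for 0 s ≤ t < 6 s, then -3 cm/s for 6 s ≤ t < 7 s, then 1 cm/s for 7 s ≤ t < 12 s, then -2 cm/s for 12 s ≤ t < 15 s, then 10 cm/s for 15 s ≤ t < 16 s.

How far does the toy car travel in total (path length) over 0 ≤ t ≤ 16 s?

48 cm

Total distance travelled is ∫|v| dt — sum the magnitudes of each area piece.
0–6 s: |-4| × 6 = 24 cm
6–7 s: |-3| × 1 = 3 cm
7–12 s: |1| × 5 = 5 cm
12–15 s: |-2| × 3 = 6 cm
15–16 s: |10| × 1 = 10 cm
Total distance = 48 cm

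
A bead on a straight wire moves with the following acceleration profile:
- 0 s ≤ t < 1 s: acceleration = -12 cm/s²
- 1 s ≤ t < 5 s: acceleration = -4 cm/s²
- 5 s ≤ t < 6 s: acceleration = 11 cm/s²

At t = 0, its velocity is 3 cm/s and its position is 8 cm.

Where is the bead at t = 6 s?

-82.5 cm

On each constant-a segment, Δv = aΔt and Δx = v₀Δt + ½aΔt²; chain segment to segment.
0–1 s: v starts 3 cm/s; Δx = 3·1 + ½·-12·1² = -3 cm; v ends -9 cm/s.
1–5 s: v starts -9 cm/s; Δx = -9·4 + ½·-4·4² = -68 cm; v ends -25 cm/s.
5–6 s: v starts -25 cm/s; Δx = -25·1 + ½·11·1² = -19.5 cm; v ends -14 cm/s.
x(6) = 8 + Σ Δx = -82.5 cm.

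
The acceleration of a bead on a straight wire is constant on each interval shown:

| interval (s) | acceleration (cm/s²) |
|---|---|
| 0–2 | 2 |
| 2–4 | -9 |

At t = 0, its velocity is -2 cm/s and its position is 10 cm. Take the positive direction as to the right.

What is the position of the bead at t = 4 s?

-4 cm

On each constant-a segment, Δv = aΔt and Δx = v₀Δt + ½aΔt²; chain segment to segment.
0–2 s: v starts -2 cm/s; Δx = -2·2 + ½·2·2² = 0 cm; v ends 2 cm/s.
2–4 s: v starts 2 cm/s; Δx = 2·2 + ½·-9·2² = -14 cm; v ends -16 cm/s.
x(4) = 10 + Σ Δx = -4 cm.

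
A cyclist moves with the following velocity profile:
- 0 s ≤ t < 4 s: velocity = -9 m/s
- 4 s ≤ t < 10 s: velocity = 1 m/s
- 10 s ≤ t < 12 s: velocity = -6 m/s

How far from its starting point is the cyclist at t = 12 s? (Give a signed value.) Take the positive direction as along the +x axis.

Displacement is the signed area under the v-t curve.
0–4 s: -9 × 4 = -36 m
4–10 s: 1 × 6 = 6 m
10–12 s: -6 × 2 = -12 m
Net displacement = -42 m

-42 m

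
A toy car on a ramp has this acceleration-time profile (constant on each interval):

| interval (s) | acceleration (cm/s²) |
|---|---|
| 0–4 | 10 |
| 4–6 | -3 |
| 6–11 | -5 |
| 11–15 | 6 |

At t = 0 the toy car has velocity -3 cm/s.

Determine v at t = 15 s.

Δv equals the area under the a-t graph; then v = v₀ + Δv.
0–4 s: 10 × 4 = 40 cm/s
4–6 s: -3 × 2 = -6 cm/s
6–11 s: -5 × 5 = -25 cm/s
11–15 s: 6 × 4 = 24 cm/s
Δv = 33 cm/s, so v(15) = -3 + (33) = 30 cm/s.

30 cm/s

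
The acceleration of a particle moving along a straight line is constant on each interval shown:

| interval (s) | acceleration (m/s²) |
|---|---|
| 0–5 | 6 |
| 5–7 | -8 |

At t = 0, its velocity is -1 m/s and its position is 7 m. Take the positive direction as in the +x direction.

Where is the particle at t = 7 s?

119 m

On each constant-a segment, Δv = aΔt and Δx = v₀Δt + ½aΔt²; chain segment to segment.
0–5 s: v starts -1 m/s; Δx = -1·5 + ½·6·5² = 70 m; v ends 29 m/s.
5–7 s: v starts 29 m/s; Δx = 29·2 + ½·-8·2² = 42 m; v ends 13 m/s.
x(7) = 7 + Σ Δx = 119 m.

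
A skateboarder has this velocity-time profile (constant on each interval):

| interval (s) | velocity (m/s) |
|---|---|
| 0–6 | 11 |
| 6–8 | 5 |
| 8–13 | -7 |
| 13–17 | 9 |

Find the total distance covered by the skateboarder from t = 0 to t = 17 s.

Total distance travelled is ∫|v| dt — sum the magnitudes of each area piece.
0–6 s: |11| × 6 = 66 m
6–8 s: |5| × 2 = 10 m
8–13 s: |-7| × 5 = 35 m
13–17 s: |9| × 4 = 36 m
Total distance = 147 m

147 m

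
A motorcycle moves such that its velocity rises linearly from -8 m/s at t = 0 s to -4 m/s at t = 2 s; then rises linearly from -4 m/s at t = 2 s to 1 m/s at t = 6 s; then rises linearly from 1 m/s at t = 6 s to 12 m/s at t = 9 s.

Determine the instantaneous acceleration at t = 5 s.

Acceleration is the slope of the v-t graph on 2–6 s: (1 − -4)/(6 − 2) = 1.25 m/s².

1.25 m/s²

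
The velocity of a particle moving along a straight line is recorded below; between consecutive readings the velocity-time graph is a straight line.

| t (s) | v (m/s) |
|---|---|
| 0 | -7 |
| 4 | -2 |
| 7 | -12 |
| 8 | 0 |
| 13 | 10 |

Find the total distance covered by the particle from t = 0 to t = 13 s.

Total distance travelled is ∫|v| dt — sum the magnitudes of each area piece.
0–4 s: |½(-7 + -2)(4)| = 18 m
4–7 s: |½(-2 + -12)(3)| = 21 m
7–8 s: |½(-12 + 0)(1)| = 6 m
8–13 s: |½(0 + 10)(5)| = 25 m
Total distance = 70 m

70 m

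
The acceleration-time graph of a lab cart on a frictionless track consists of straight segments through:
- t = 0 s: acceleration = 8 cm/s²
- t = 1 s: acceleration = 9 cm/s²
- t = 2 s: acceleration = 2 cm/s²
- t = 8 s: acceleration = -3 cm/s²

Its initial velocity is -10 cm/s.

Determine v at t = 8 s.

1 cm/s

Δv equals the area under the a-t graph; then v = v₀ + Δv.
0–1 s: ½(8 + 9)(1) = 8.5 cm/s
1–2 s: ½(9 + 2)(1) = 5.5 cm/s
2–8 s: ½(2 + -3)(6) = -3 cm/s
Δv = 11 cm/s, so v(8) = -10 + (11) = 1 cm/s.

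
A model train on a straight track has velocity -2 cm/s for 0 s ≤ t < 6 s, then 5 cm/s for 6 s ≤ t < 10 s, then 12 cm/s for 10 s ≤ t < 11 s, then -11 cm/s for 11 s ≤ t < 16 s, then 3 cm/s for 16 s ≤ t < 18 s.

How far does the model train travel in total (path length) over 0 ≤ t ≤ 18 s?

Distance (not displacement) is the total path length: add the absolute areas under v-t.
0–6 s: |-2| × 6 = 12 cm
6–10 s: |5| × 4 = 20 cm
10–11 s: |12| × 1 = 12 cm
11–16 s: |-11| × 5 = 55 cm
16–18 s: |3| × 2 = 6 cm
Total distance = 105 cm

105 cm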